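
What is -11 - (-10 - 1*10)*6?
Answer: 109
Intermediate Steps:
-11 - (-10 - 1*10)*6 = -11 - (-10 - 10)*6 = -11 - (-20)*6 = -11 - 1*(-120) = -11 + 120 = 109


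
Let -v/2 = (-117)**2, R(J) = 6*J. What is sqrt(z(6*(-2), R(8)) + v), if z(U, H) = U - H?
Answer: I*sqrt(27438) ≈ 165.64*I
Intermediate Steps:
v = -27378 (v = -2*(-117)**2 = -2*13689 = -27378)
sqrt(z(6*(-2), R(8)) + v) = sqrt((6*(-2) - 6*8) - 27378) = sqrt((-12 - 1*48) - 27378) = sqrt((-12 - 48) - 27378) = sqrt(-60 - 27378) = sqrt(-27438) = I*sqrt(27438)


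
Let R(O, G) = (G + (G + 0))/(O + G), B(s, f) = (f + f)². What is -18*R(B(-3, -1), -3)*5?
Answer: 540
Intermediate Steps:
B(s, f) = 4*f² (B(s, f) = (2*f)² = 4*f²)
R(O, G) = 2*G/(G + O) (R(O, G) = (G + G)/(G + O) = (2*G)/(G + O) = 2*G/(G + O))
-18*R(B(-3, -1), -3)*5 = -36*(-3)/(-3 + 4*(-1)²)*5 = -36*(-3)/(-3 + 4*1)*5 = -36*(-3)/(-3 + 4)*5 = -36*(-3)/1*5 = -36*(-3)*5 = -18*(-6)*5 = 108*5 = 540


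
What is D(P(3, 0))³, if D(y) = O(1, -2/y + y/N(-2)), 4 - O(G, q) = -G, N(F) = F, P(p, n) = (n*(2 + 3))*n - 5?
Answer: 125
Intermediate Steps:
P(p, n) = -5 + 5*n² (P(p, n) = (n*5)*n - 5 = (5*n)*n - 5 = 5*n² - 5 = -5 + 5*n²)
O(G, q) = 4 + G (O(G, q) = 4 - (-1)*G = 4 + G)
D(y) = 5 (D(y) = 4 + 1 = 5)
D(P(3, 0))³ = 5³ = 125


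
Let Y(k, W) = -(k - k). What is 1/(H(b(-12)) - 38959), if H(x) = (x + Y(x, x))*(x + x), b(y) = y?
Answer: -1/38671 ≈ -2.5859e-5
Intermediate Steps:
Y(k, W) = 0 (Y(k, W) = -1*0 = 0)
H(x) = 2*x² (H(x) = (x + 0)*(x + x) = x*(2*x) = 2*x²)
1/(H(b(-12)) - 38959) = 1/(2*(-12)² - 38959) = 1/(2*144 - 38959) = 1/(288 - 38959) = 1/(-38671) = -1/38671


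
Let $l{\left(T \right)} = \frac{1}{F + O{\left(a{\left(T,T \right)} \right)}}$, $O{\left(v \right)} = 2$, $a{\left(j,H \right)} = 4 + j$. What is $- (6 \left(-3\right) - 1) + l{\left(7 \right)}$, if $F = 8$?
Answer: $\frac{191}{10} \approx 19.1$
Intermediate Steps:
$l{\left(T \right)} = \frac{1}{10}$ ($l{\left(T \right)} = \frac{1}{8 + 2} = \frac{1}{10}$)
$- (6 \left(-3\right) - 1) + l{\left(7 \right)} = - (6 \left(-3\right) - 1) + \frac{1}{10} = - (-18 - 1) + \frac{1}{10} = \left(-1\right) \left(-19\right) + \frac{1}{10} = 19 + \frac{1}{10} = \frac{191}{10}$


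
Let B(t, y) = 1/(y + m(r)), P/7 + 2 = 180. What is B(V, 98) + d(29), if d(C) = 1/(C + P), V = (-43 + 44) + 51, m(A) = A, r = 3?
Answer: 1376/128775 ≈ 0.010685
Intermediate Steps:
P = 1246 (P = -14 + 7*180 = -14 + 1260 = 1246)
V = 52 (V = 1 + 51 = 52)
d(C) = 1/(1246 + C) (d(C) = 1/(C + 1246) = 1/(1246 + C))
B(t, y) = 1/(3 + y) (B(t, y) = 1/(y + 3) = 1/(3 + y))
B(V, 98) + d(29) = 1/(3 + 98) + 1/(1246 + 29) = 1/101 + 1/1275 = 1376/128775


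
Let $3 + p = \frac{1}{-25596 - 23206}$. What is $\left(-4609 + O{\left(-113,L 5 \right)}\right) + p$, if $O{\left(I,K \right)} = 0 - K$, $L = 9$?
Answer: $- \frac{227270915}{48802} \approx -4657.0$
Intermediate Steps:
$p = - \frac{146407}{48802}$ ($p = -3 + \frac{1}{-25596 - 23206} = -3 + \frac{1}{-48802} = -3 - \frac{1}{48802} = - \frac{146407}{48802} \approx -3.0$)
$O{\left(I,K \right)} = - K$
$\left(-4609 + O{\left(-113,L 5 \right)}\right) + p = \left(-4609 - 9 \cdot 5\right) - \frac{146407}{48802} = \left(-4609 - 45\right) - \frac{146407}{48802} = -4654 - \frac{146407}{48802} = - \frac{227270915}{48802}$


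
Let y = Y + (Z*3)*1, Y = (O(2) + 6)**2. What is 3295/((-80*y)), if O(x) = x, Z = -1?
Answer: -659/976 ≈ -0.67521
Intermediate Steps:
Y = 64 (Y = (2 + 6)**2 = 8**2 = 64)
y = 61 (y = 64 - 1*3*1 = 64 - 3*1 = 64 - 3 = 61)
3295/((-80*y)) = 3295/((-80*61)) = 3295/(-4880) = 3295*(-1/4880) = -659/976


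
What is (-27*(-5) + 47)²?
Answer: 33124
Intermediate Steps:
(-27*(-5) + 47)² = (135 + 47)² = 182² = 33124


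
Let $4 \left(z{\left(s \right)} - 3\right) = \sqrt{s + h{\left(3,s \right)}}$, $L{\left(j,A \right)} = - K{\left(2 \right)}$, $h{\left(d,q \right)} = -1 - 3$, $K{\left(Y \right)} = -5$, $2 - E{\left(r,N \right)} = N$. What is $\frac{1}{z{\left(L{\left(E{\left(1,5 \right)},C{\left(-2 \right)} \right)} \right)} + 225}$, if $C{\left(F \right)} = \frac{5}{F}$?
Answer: $\frac{4}{913} \approx 0.0043812$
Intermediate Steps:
$E{\left(r,N \right)} = 2 - N$
$h{\left(d,q \right)} = -4$
$L{\left(j,A \right)} = 5$ ($L{\left(j,A \right)} = \left(-1\right) \left(-5\right) = 5$)
$z{\left(s \right)} = 3 + \frac{\sqrt{-4 + s}}{4}$ ($z{\left(s \right)} = 3 + \frac{\sqrt{s - 4}}{4} = 3 + \frac{\sqrt{-4 + s}}{4}$)
$\frac{1}{z{\left(L{\left(E{\left(1,5 \right)},C{\left(-2 \right)} \right)} \right)} + 225} = \frac{1}{\left(3 + \frac{\sqrt{-4 + 5}}{4}\right) + 225} = \frac{1}{\left(3 + \frac{\sqrt{1}}{4}\right) + 225} = \frac{1}{\left(3 + \frac{1}{4} \cdot 1\right) + 225} = \frac{1}{\left(3 + \frac{1}{4}\right) + 225} = \frac{1}{\frac{13}{4} + 225} = \frac{1}{\frac{913}{4}} = \frac{4}{913}$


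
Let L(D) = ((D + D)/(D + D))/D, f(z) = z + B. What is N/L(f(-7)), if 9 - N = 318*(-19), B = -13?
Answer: -121020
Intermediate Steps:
f(z) = -13 + z (f(z) = z - 13 = -13 + z)
L(D) = 1/D (L(D) = ((2*D)/((2*D)))/D = ((2*D)*(1/(2*D)))/D = 1/D)
N = 6051 (N = 9 - 318*(-19) = 9 - 1*(-6042) = 9 + 6042 = 6051)
N/L(f(-7)) = 6051/(1/(-13 - 7)) = 6051/(1/(-20)) = 6051/(-1/20) = 6051*(-20) = -121020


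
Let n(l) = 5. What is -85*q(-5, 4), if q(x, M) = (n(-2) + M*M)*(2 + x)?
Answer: 5355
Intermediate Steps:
q(x, M) = (2 + x)*(5 + M²) (q(x, M) = (5 + M*M)*(2 + x) = (5 + M²)*(2 + x) = (2 + x)*(5 + M²))
-85*q(-5, 4) = -85*(10 + 2*4² + 5*(-5) - 5*4²) = -85*(10 + 2*16 - 25 - 5*16) = -85*(10 + 32 - 25 - 80) = -85*(-63) = 5355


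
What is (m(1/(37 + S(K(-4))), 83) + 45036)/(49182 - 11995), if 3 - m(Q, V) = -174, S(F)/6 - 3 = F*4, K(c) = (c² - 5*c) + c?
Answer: 45213/37187 ≈ 1.2158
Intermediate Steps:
K(c) = c² - 4*c
S(F) = 18 + 24*F (S(F) = 18 + 6*(F*4) = 18 + 6*(4*F) = 18 + 24*F)
m(Q, V) = 177 (m(Q, V) = 3 - 1*(-174) = 3 + 174 = 177)
(m(1/(37 + S(K(-4))), 83) + 45036)/(49182 - 11995) = (177 + 45036)/(49182 - 11995) = 45213/37187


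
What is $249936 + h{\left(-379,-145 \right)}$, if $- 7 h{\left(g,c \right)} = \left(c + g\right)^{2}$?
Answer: $\frac{1474976}{7} \approx 2.1071 \cdot 10^{5}$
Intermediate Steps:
$h{\left(g,c \right)} = - \frac{\left(c + g\right)^{2}}{7}$
$249936 + h{\left(-379,-145 \right)} = 249936 - \frac{\left(-145 - 379\right)^{2}}{7} = 249936 - \frac{\left(-524\right)^{2}}{7} = 249936 - \frac{274576}{7} = \frac{1474976}{7}$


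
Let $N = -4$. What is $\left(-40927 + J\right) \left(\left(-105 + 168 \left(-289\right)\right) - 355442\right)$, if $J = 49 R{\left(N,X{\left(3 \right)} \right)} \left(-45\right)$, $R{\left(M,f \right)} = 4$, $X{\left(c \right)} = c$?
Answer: $20102712953$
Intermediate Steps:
$J = -8820$ ($J = 49 \cdot 4 \left(-45\right) = 196 \left(-45\right) = -8820$)
$\left(-40927 + J\right) \left(\left(-105 + 168 \left(-289\right)\right) - 355442\right) = \left(-40927 - 8820\right) \left(\left(-105 + 168 \left(-289\right)\right) - 355442\right) = - 49747 \left(\left(-105 - 48552\right) - 355442\right) = - 49747 \left(-48657 - 355442\right) = \left(-49747\right) \left(-404099\right) = 20102712953$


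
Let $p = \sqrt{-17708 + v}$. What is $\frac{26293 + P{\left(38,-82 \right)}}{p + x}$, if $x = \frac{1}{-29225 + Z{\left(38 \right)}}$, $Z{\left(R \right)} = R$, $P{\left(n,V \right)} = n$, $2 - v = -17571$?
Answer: $- \frac{768522897}{115003930816} - \frac{67292633384217 i \sqrt{15}}{115003930816} \approx -0.0066826 - 2266.2 i$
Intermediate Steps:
$v = 17573$ ($v = 2 - -17571 = 2 + 17571 = 17573$)
$p = 3 i \sqrt{15}$ ($p = \sqrt{-17708 + 17573} = \sqrt{-135} = 3 i \sqrt{15} \approx 11.619 i$)
$x = - \frac{1}{29187}$ ($x = \frac{1}{-29225 + 38} = \frac{1}{-29187} = - \frac{1}{29187} \approx -3.4262 \cdot 10^{-5}$)
$\frac{26293 + P{\left(38,-82 \right)}}{p + x} = \frac{26293 + 38}{3 i \sqrt{15} - \frac{1}{29187}} = \frac{26331}{- \frac{1}{29187} + 3 i \sqrt{15}}$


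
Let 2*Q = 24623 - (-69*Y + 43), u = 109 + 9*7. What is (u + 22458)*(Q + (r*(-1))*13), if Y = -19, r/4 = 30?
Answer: 227985935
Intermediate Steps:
r = 120 (r = 4*30 = 120)
u = 172 (u = 109 + 63 = 172)
Q = 23269/2 (Q = (24623 - (-69*(-19) + 43))/2 = (24623 - (1311 + 43))/2 = (24623 - 1*1354)/2 = (24623 - 1354)/2 = (½)*23269 = 23269/2 ≈ 11635.)
(u + 22458)*(Q + (r*(-1))*13) = (172 + 22458)*(23269/2 + (120*(-1))*13) = 22630*(23269/2 - 120*13) = 22630*(23269/2 - 1560) = 22630*(20149/2) = 227985935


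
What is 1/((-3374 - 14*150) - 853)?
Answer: -1/6327 ≈ -0.00015805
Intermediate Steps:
1/((-3374 - 14*150) - 853) = 1/((-3374 - 2100) - 853) = 1/(-5474 - 853) = 1/(-6327) = -1/6327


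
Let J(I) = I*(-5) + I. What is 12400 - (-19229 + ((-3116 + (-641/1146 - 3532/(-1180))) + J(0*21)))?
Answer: 11745419327/338070 ≈ 34743.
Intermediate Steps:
J(I) = -4*I (J(I) = -5*I + I = -4*I)
12400 - (-19229 + ((-3116 + (-641/1146 - 3532/(-1180))) + J(0*21))) = 12400 - (-19229 + ((-3116 + (-641/1146 - 3532/(-1180))) - 0*21)) = 12400 - (-19229 + ((-3116 + (-641*1/1146 - 3532*(-1/1180))) - 4*0)) = 12400 - (-19229 + ((-3116 + (-641/1146 + 883/295)) + 0)) = 12400 - (-19229 + ((-3116 + 822823/338070) + 0)) = 12400 - (-19229 + (-1052603297/338070 + 0)) = 12400 - (-19229 - 1052603297/338070) = 12400 - 1*(-7553351327/338070) = 12400 + 7553351327/338070 = 11745419327/338070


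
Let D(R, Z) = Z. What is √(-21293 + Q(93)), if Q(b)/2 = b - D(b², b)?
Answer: I*√21293 ≈ 145.92*I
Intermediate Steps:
Q(b) = 0 (Q(b) = 2*(b - b) = 2*0 = 0)
√(-21293 + Q(93)) = √(-21293 + 0) = √(-21293) = I*√21293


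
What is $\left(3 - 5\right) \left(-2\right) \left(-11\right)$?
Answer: $-44$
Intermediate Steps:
$\left(3 - 5\right) \left(-2\right) \left(-11\right) = \left(-2\right) \left(-2\right) \left(-11\right) = 4 \left(-11\right) = -44$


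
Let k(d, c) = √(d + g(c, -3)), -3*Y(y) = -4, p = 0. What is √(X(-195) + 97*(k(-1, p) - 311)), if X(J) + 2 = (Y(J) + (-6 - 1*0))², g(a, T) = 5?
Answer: I*√269579/3 ≈ 173.07*I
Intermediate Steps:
Y(y) = 4/3 (Y(y) = -⅓*(-4) = 4/3)
k(d, c) = √(5 + d) (k(d, c) = √(d + 5) = √(5 + d))
X(J) = 178/9 (X(J) = -2 + (4/3 + (-6 - 1*0))² = -2 + (4/3 + (-6 + 0))² = -2 + (4/3 - 6)² = -2 + (-14/3)² = -2 + 196/9 = 178/9)
√(X(-195) + 97*(k(-1, p) - 311)) = √(178/9 + 97*(√(5 - 1) - 311)) = √(178/9 + 97*(√4 - 311)) = √(178/9 + 97*(2 - 311)) = √(178/9 + 97*(-309)) = √(178/9 - 29973) = √(-269579/9) = I*√269579/3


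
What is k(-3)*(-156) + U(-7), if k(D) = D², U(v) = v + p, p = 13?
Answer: -1398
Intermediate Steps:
U(v) = 13 + v (U(v) = v + 13 = 13 + v)
k(-3)*(-156) + U(-7) = (-3)²*(-156) + (13 - 7) = 9*(-156) + 6 = -1404 + 6 = -1398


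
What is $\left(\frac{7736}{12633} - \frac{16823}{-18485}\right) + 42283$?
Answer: $\frac{9874324179334}{233521005} \approx 42285.0$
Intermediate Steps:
$\left(\frac{7736}{12633} - \frac{16823}{-18485}\right) + 42283 = \left(7736 \cdot \frac{1}{12633} - - \frac{16823}{18485}\right) + 42283 = \left(\frac{7736}{12633} + \frac{16823}{18485}\right) + 42283 = \frac{355524919}{233521005} + 42283 = \frac{9874324179334}{233521005}$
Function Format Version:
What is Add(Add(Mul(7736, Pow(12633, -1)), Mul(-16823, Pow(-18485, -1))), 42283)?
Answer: Rational(9874324179334, 233521005) ≈ 42285.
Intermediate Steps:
Add(Add(Mul(7736, Pow(12633, -1)), Mul(-16823, Pow(-18485, -1))), 42283) = Add(Add(Mul(7736, Rational(1, 12633)), Mul(-16823, Rational(-1, 18485))), 42283) = Add(Add(Rational(7736, 12633), Rational(16823, 18485)), 42283) = Add(Rational(355524919, 233521005), 42283) = Rational(9874324179334, 233521005)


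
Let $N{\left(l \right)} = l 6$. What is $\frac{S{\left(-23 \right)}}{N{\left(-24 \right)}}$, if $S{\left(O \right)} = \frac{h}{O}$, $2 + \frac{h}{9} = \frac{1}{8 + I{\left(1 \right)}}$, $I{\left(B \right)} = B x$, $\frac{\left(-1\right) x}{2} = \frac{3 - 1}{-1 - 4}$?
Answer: $- \frac{83}{16192} \approx -0.005126$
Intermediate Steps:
$N{\left(l \right)} = 6 l$
$x = \frac{4}{5}$ ($x = - 2 \frac{3 - 1}{-1 - 4} = - 2 \frac{2}{-5} = - 2 \cdot 2 \left(- \frac{1}{5}\right) = \left(-2\right) \left(- \frac{2}{5}\right) = \frac{4}{5} \approx 0.8$)
$I{\left(B \right)} = \frac{4 B}{5}$ ($I{\left(B \right)} = B \frac{4}{5} = \frac{4 B}{5}$)
$h = - \frac{747}{44}$ ($h = -18 + \frac{9}{8 + \frac{4}{5} \cdot 1} = -18 + \frac{9}{8 + \frac{4}{5}} = -18 + \frac{9}{\frac{44}{5}} = -18 + 9 \cdot \frac{5}{44} = -18 + \frac{45}{44} = - \frac{747}{44} \approx -16.977$)
$S{\left(O \right)} = - \frac{747}{44 O}$
$\frac{S{\left(-23 \right)}}{N{\left(-24 \right)}} = \frac{\left(- \frac{747}{44}\right) \frac{1}{-23}}{6 \left(-24\right)} = \frac{\left(- \frac{747}{44}\right) \left(- \frac{1}{23}\right)}{-144} = \frac{747}{1012} \left(- \frac{1}{144}\right) = - \frac{83}{16192}$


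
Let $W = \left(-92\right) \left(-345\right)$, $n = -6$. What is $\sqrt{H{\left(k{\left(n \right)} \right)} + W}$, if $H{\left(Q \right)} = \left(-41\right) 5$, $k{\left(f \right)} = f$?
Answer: $\sqrt{31535} \approx 177.58$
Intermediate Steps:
$H{\left(Q \right)} = -205$
$W = 31740$
$\sqrt{H{\left(k{\left(n \right)} \right)} + W} = \sqrt{-205 + 31740} = \sqrt{31535}$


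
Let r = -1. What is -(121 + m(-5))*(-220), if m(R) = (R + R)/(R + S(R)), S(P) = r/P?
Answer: 81235/3 ≈ 27078.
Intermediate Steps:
S(P) = -1/P
m(R) = 2*R/(R - 1/R) (m(R) = (R + R)/(R - 1/R) = (2*R)/(R - 1/R) = 2*R/(R - 1/R))
-(121 + m(-5))*(-220) = -(121 + 2*(-5)²/(-1 + (-5)²))*(-220) = -(121 + 2*25/(-1 + 25))*(-220) = -(121 + 2*25/24)*(-220) = -(121 + 2*25*(1/24))*(-220) = -(121 + 25/12)*(-220) = -1477*(-220)/12 = -1*(-81235/3) = 81235/3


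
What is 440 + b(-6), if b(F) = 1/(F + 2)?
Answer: 1759/4 ≈ 439.75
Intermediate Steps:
b(F) = 1/(2 + F)
440 + b(-6) = 440 + 1/(2 - 6) = 440 + 1/(-4) = 440 - 1/4 = 1759/4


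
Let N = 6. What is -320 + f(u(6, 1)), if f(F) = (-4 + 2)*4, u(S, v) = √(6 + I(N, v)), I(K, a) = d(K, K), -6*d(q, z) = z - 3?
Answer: -328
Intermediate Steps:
d(q, z) = ½ - z/6 (d(q, z) = -(z - 3)/6 = -(-3 + z)/6 = ½ - z/6)
I(K, a) = ½ - K/6
u(S, v) = √22/2 (u(S, v) = √(6 + (½ - ⅙*6)) = √(6 + (½ - 1)) = √(6 - ½) = √(11/2) = √22/2)
f(F) = -8 (f(F) = -2*4 = -8)
-320 + f(u(6, 1)) = -320 - 8 = -328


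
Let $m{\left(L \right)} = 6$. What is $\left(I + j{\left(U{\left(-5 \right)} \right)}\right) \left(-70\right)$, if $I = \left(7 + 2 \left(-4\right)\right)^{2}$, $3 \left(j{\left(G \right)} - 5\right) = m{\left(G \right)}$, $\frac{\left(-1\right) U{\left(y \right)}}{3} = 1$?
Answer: $-560$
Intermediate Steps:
$U{\left(y \right)} = -3$ ($U{\left(y \right)} = \left(-3\right) 1 = -3$)
$j{\left(G \right)} = 7$ ($j{\left(G \right)} = 5 + \frac{1}{3} \cdot 6 = 5 + 2 = 7$)
$I = 1$ ($I = \left(7 - 8\right)^{2} = \left(-1\right)^{2} = 1$)
$\left(I + j{\left(U{\left(-5 \right)} \right)}\right) \left(-70\right) = \left(1 + 7\right) \left(-70\right) = 8 \left(-70\right) = -560$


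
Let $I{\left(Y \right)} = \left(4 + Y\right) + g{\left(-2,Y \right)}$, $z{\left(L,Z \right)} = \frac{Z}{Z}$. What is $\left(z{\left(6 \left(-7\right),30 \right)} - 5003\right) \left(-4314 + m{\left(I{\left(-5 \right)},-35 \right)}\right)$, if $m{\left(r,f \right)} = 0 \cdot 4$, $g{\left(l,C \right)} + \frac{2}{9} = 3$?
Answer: $21578628$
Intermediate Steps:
$g{\left(l,C \right)} = \frac{25}{9}$ ($g{\left(l,C \right)} = - \frac{2}{9} + 3 = \frac{25}{9}$)
$z{\left(L,Z \right)} = 1$
$I{\left(Y \right)} = \frac{61}{9} + Y$ ($I{\left(Y \right)} = \left(4 + Y\right) + \frac{25}{9} = \frac{61}{9} + Y$)
$m{\left(r,f \right)} = 0$
$\left(z{\left(6 \left(-7\right),30 \right)} - 5003\right) \left(-4314 + m{\left(I{\left(-5 \right)},-35 \right)}\right) = \left(1 - 5003\right) \left(-4314 + 0\right) = \left(-5002\right) \left(-4314\right) = 21578628$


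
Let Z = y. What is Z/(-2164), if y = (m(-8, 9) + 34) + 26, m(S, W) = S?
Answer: -13/541 ≈ -0.024030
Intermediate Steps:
y = 52 (y = (-8 + 34) + 26 = 26 + 26 = 52)
Z = 52
Z/(-2164) = 52/(-2164) = -1/2164*52 = -13/541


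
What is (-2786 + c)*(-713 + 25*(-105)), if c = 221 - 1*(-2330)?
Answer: 784430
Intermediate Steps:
c = 2551 (c = 221 + 2330 = 2551)
(-2786 + c)*(-713 + 25*(-105)) = (-2786 + 2551)*(-713 + 25*(-105)) = -235*(-713 - 2625) = -235*(-3338) = 784430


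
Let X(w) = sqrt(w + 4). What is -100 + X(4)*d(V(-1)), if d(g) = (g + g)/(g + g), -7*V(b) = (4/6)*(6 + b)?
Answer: -100 + 2*sqrt(2) ≈ -97.172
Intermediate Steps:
X(w) = sqrt(4 + w)
V(b) = -4/7 - 2*b/21 (V(b) = -4/6*(6 + b)/7 = -4*(1/6)*(6 + b)/7 = -2*(6 + b)/21 = -(4 + 2*b/3)/7 = -4/7 - 2*b/21)
d(g) = 1 (d(g) = (2*g)/((2*g)) = (2*g)*(1/(2*g)) = 1)
-100 + X(4)*d(V(-1)) = -100 + sqrt(4 + 4)*1 = -100 + sqrt(8)*1 = -100 + (2*sqrt(2))*1 = -100 + 2*sqrt(2)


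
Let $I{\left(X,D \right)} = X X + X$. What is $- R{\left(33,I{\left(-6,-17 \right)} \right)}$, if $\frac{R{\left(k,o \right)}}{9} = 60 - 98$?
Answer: $342$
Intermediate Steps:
$I{\left(X,D \right)} = X + X^{2}$ ($I{\left(X,D \right)} = X^{2} + X = X + X^{2}$)
$R{\left(k,o \right)} = -342$ ($R{\left(k,o \right)} = 9 \left(60 - 98\right) = 9 \left(-38\right) = -342$)
$- R{\left(33,I{\left(-6,-17 \right)} \right)} = \left(-1\right) \left(-342\right) = 342$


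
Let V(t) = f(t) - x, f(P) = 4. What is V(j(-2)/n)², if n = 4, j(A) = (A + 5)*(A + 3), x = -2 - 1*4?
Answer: 100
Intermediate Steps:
x = -6 (x = -2 - 4 = -6)
j(A) = (3 + A)*(5 + A) (j(A) = (5 + A)*(3 + A) = (3 + A)*(5 + A))
V(t) = 10 (V(t) = 4 - 1*(-6) = 4 + 6 = 10)
V(j(-2)/n)² = 10² = 100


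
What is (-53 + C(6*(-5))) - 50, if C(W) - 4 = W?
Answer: -129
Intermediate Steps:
C(W) = 4 + W
(-53 + C(6*(-5))) - 50 = (-53 + (4 + 6*(-5))) - 50 = (-53 + (4 - 30)) - 50 = (-53 - 26) - 50 = -79 - 50 = -129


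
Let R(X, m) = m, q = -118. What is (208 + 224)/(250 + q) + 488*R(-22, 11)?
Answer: 59084/11 ≈ 5371.3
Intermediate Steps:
(208 + 224)/(250 + q) + 488*R(-22, 11) = (208 + 224)/(250 - 118) + 488*11 = 432/132 + 5368 = 432*(1/132) + 5368 = 36/11 + 5368 = 59084/11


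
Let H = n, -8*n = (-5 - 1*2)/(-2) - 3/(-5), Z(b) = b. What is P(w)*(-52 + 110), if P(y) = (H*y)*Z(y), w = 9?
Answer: -96309/40 ≈ -2407.7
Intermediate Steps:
n = -41/80 (n = -((-5 - 1*2)/(-2) - 3/(-5))/8 = -((-5 - 2)*(-½) - 3*(-⅕))/8 = -(-7*(-½) + ⅗)/8 = -(7/2 + ⅗)/8 = -⅛*41/10 = -41/80 ≈ -0.51250)
H = -41/80 ≈ -0.51250
P(y) = -41*y²/80 (P(y) = (-41*y/80)*y = -41*y²/80)
P(w)*(-52 + 110) = (-41/80*9²)*(-52 + 110) = -41/80*81*58 = -3321/80*58 = -96309/40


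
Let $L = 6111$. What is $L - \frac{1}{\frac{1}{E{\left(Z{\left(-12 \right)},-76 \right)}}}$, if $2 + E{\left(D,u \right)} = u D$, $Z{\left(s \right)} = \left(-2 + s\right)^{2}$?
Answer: $21009$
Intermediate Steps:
$E{\left(D,u \right)} = -2 + D u$ ($E{\left(D,u \right)} = -2 + u D = -2 + D u$)
$L - \frac{1}{\frac{1}{E{\left(Z{\left(-12 \right)},-76 \right)}}} = 6111 - \frac{1}{\frac{1}{-2 + \left(-2 - 12\right)^{2} \left(-76\right)}} = 6111 - \frac{1}{\frac{1}{-2 + \left(-14\right)^{2} \left(-76\right)}} = 6111 - \frac{1}{\frac{1}{-2 + 196 \left(-76\right)}} = 6111 - \frac{1}{\frac{1}{-2 - 14896}} = 6111 - \frac{1}{\frac{1}{-14898}} = 6111 - \frac{1}{- \frac{1}{14898}} = 6111 - -14898 = 6111 + 14898 = 21009$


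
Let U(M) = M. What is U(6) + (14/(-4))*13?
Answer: -79/2 ≈ -39.500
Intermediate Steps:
U(6) + (14/(-4))*13 = 6 + (14/(-4))*13 = 6 + (14*(-¼))*13 = 6 - 7/2*13 = 6 - 91/2 = -79/2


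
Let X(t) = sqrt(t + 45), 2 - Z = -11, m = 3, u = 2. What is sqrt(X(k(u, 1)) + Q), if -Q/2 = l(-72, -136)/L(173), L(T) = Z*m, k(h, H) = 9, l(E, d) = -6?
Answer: sqrt(52 + 507*sqrt(6))/13 ≈ 2.7670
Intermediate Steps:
Z = 13 (Z = 2 - 1*(-11) = 2 + 11 = 13)
X(t) = sqrt(45 + t)
L(T) = 39 (L(T) = 13*3 = 39)
Q = 4/13 (Q = -(-12)/39 = -2*(-2/13) = 4/13 ≈ 0.30769)
sqrt(X(k(u, 1)) + Q) = sqrt(sqrt(45 + 9) + 4/13) = sqrt(sqrt(54) + 4/13) = sqrt(3*sqrt(6) + 4/13) = sqrt(4/13 + 3*sqrt(6))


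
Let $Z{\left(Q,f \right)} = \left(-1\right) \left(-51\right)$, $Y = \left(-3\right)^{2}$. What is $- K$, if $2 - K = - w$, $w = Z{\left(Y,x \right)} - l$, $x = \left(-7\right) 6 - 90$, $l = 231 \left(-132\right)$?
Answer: $-30545$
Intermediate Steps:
$Y = 9$
$l = -30492$
$x = -132$ ($x = -42 - 90 = -132$)
$Z{\left(Q,f \right)} = 51$
$w = 30543$ ($w = 51 - -30492 = 51 + 30492 = 30543$)
$K = 30545$ ($K = 2 - \left(-1\right) 30543 = 2 - -30543 = 2 + 30543 = 30545$)
$- K = \left(-1\right) 30545 = -30545$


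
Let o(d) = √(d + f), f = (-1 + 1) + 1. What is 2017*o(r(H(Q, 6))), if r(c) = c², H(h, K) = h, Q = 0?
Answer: 2017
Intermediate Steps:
f = 1 (f = 0 + 1 = 1)
o(d) = √(1 + d) (o(d) = √(d + 1) = √(1 + d))
2017*o(r(H(Q, 6))) = 2017*√(1 + 0²) = 2017*√(1 + 0) = 2017*√1 = 2017*1 = 2017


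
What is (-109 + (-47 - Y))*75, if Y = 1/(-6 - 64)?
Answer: -163785/14 ≈ -11699.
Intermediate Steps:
Y = -1/70 (Y = 1/(-70) = -1/70 ≈ -0.014286)
(-109 + (-47 - Y))*75 = (-109 + (-47 - 1*(-1/70)))*75 = (-109 + (-47 + 1/70))*75 = (-109 - 3289/70)*75 = -10919/70*75 = -163785/14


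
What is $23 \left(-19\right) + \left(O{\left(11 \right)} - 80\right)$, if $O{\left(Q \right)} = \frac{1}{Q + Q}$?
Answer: $- \frac{11373}{22} \approx -516.95$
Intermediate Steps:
$O{\left(Q \right)} = \frac{1}{2 Q}$
$23 \left(-19\right) + \left(O{\left(11 \right)} - 80\right) = 23 \left(-19\right) + \left(\frac{1}{2 \cdot 11} - 80\right) = -437 + \left(\frac{1}{2} \cdot \frac{1}{11} - 80\right) = -437 + \left(\frac{1}{22} - 80\right) = -437 - \frac{1759}{22} = - \frac{11373}{22}$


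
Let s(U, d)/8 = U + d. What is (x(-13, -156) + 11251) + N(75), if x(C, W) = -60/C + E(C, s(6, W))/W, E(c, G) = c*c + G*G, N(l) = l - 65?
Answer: 317267/156 ≈ 2033.8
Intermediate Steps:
N(l) = -65 + l
s(U, d) = 8*U + 8*d (s(U, d) = 8*(U + d) = 8*U + 8*d)
E(c, G) = G**2 + c**2 (E(c, G) = c**2 + G**2 = G**2 + c**2)
x(C, W) = -60/C + (C**2 + (48 + 8*W)**2)/W (x(C, W) = -60/C + ((8*6 + 8*W)**2 + C**2)/W = -60/C + ((48 + 8*W)**2 + C**2)/W = -60/C + (C**2 + (48 + 8*W)**2)/W)
(x(-13, -156) + 11251) + N(75) = ((-60/(-13) + (-13)**2/(-156) + 64*(6 - 156)**2/(-156)) + 11251) + (-65 + 75) = ((-60*(-1/13) + 169*(-1/156) + 64*(-1/156)*(-150)**2) + 11251) + 10 = ((60/13 - 13/12 + 64*(-1/156)*22500) + 11251) + 10 = ((60/13 - 13/12 - 120000/13) + 11251) + 10 = (-1439449/156 + 11251) + 10 = 315707/156 + 10 = 317267/156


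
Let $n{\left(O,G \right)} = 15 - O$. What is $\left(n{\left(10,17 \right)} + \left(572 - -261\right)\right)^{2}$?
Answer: $702244$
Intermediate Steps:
$\left(n{\left(10,17 \right)} + \left(572 - -261\right)\right)^{2} = \left(\left(15 - 10\right) + \left(572 - -261\right)\right)^{2} = \left(\left(15 - 10\right) + \left(572 + 261\right)\right)^{2} = \left(5 + 833\right)^{2} = 838^{2} = 702244$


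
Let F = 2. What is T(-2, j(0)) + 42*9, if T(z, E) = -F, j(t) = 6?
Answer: 376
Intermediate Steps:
T(z, E) = -2 (T(z, E) = -1*2 = -2)
T(-2, j(0)) + 42*9 = -2 + 42*9 = -2 + 378 = 376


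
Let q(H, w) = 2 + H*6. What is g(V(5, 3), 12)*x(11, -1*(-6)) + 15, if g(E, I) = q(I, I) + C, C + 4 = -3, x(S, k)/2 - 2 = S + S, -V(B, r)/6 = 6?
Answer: 3231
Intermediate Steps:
V(B, r) = -36 (V(B, r) = -6*6 = -36)
x(S, k) = 4 + 4*S (x(S, k) = 4 + 2*(S + S) = 4 + 2*(2*S) = 4 + 4*S)
q(H, w) = 2 + 6*H
C = -7 (C = -4 - 3 = -7)
g(E, I) = -5 + 6*I (g(E, I) = (2 + 6*I) - 7 = -5 + 6*I)
g(V(5, 3), 12)*x(11, -1*(-6)) + 15 = (-5 + 6*12)*(4 + 4*11) + 15 = (-5 + 72)*(4 + 44) + 15 = 67*48 + 15 = 3216 + 15 = 3231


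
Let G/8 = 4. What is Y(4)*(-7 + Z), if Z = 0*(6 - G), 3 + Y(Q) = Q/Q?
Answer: 14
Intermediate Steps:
G = 32 (G = 8*4 = 32)
Y(Q) = -2 (Y(Q) = -3 + Q/Q = -3 + 1 = -2)
Z = 0 (Z = 0*(6 - 1*32) = 0*(6 - 32) = 0*(-26) = 0)
Y(4)*(-7 + Z) = -2*(-7 + 0) = -2*(-7) = 14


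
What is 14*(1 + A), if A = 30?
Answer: 434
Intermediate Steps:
14*(1 + A) = 14*(1 + 30) = 14*31 = 434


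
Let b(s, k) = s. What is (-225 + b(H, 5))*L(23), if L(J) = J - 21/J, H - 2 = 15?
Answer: -105664/23 ≈ -4594.1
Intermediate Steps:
H = 17 (H = 2 + 15 = 17)
(-225 + b(H, 5))*L(23) = (-225 + 17)*(23 - 21/23) = -208*(23 - 21*1/23) = -208*(23 - 21/23) = -208*508/23 = -105664/23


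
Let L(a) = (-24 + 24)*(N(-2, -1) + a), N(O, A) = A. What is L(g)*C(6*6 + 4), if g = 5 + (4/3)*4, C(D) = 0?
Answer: 0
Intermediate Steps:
g = 31/3 (g = 5 + (4*(⅓))*4 = 5 + (4/3)*4 = 5 + 16/3 = 31/3 ≈ 10.333)
L(a) = 0 (L(a) = (-24 + 24)*(-1 + a) = 0*(-1 + a) = 0)
L(g)*C(6*6 + 4) = 0*0 = 0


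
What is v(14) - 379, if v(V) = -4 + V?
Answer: -369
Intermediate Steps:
v(14) - 379 = (-4 + 14) - 379 = 10 - 379 = -369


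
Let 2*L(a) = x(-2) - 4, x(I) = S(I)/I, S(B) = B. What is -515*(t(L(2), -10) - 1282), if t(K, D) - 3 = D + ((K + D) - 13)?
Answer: 1352905/2 ≈ 6.7645e+5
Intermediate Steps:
x(I) = 1 (x(I) = I/I = 1)
L(a) = -3/2 (L(a) = (1 - 4)/2 = (1/2)*(-3) = -3/2)
t(K, D) = -10 + K + 2*D (t(K, D) = 3 + (D + ((K + D) - 13)) = 3 + (D + ((D + K) - 13)) = 3 + (D + (-13 + D + K)) = 3 + (-13 + K + 2*D) = -10 + K + 2*D)
-515*(t(L(2), -10) - 1282) = -515*((-10 - 3/2 + 2*(-10)) - 1282) = -515*((-10 - 3/2 - 20) - 1282) = -515*(-63/2 - 1282) = -515*(-2627/2) = 1352905/2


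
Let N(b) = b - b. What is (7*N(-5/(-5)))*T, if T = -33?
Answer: 0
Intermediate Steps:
N(b) = 0
(7*N(-5/(-5)))*T = (7*0)*(-33) = 0*(-33) = 0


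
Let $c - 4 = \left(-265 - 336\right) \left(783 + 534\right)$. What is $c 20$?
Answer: $-15830260$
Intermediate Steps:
$c = -791513$ ($c = 4 + \left(-265 - 336\right) \left(783 + 534\right) = 4 - 791517 = -791513$)
$c 20 = \left(-791513\right) 20 = -15830260$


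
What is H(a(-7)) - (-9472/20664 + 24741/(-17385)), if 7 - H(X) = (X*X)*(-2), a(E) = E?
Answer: 1599854206/14968485 ≈ 106.88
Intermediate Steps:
H(X) = 7 + 2*X**2 (H(X) = 7 - X*X*(-2) = 7 - X**2*(-2) = 7 - (-2)*X**2 = 7 + 2*X**2)
H(a(-7)) - (-9472/20664 + 24741/(-17385)) = (7 + 2*(-7)**2) - (-9472/20664 + 24741/(-17385)) = (7 + 2*49) - (-9472*1/20664 + 24741*(-1/17385)) = (7 + 98) - (-1184/2583 - 8247/5795) = 105 - 1*(-28163281/14968485) = 105 + 28163281/14968485 = 1599854206/14968485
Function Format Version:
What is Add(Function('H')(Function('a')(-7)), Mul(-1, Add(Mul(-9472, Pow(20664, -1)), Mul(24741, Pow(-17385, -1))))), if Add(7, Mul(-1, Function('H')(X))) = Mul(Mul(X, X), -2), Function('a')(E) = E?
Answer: Rational(1599854206, 14968485) ≈ 106.88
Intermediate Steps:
Function('H')(X) = Add(7, Mul(2, Pow(X, 2))) (Function('H')(X) = Add(7, Mul(-1, Mul(Mul(X, X), -2))) = Add(7, Mul(-1, Mul(Pow(X, 2), -2))) = Add(7, Mul(-1, Mul(-2, Pow(X, 2)))) = Add(7, Mul(2, Pow(X, 2))))
Add(Function('H')(Function('a')(-7)), Mul(-1, Add(Mul(-9472, Pow(20664, -1)), Mul(24741, Pow(-17385, -1))))) = Add(Add(7, Mul(2, Pow(-7, 2))), Mul(-1, Add(Mul(-9472, Pow(20664, -1)), Mul(24741, Pow(-17385, -1))))) = Add(Add(7, Mul(2, 49)), Mul(-1, Add(Mul(-9472, Rational(1, 20664)), Mul(24741, Rational(-1, 17385))))) = Add(Add(7, 98), Mul(-1, Add(Rational(-1184, 2583), Rational(-8247, 5795)))) = Add(105, Mul(-1, Rational(-28163281, 14968485))) = Add(105, Rational(28163281, 14968485)) = Rational(1599854206, 14968485)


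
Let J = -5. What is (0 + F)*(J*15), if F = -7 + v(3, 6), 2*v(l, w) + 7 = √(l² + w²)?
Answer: 1575/2 - 225*√5/2 ≈ 535.94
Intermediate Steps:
v(l, w) = -7/2 + √(l² + w²)/2
F = -21/2 + 3*√5/2 (F = -7 + (-7/2 + √(3² + 6²)/2) = -7 + (-7/2 + √(9 + 36)/2) = -7 + (-7/2 + √45/2) = -7 + (-7/2 + (3*√5)/2) = -7 + (-7/2 + 3*√5/2) = -21/2 + 3*√5/2 ≈ -7.1459)
(0 + F)*(J*15) = (0 + (-21/2 + 3*√5/2))*(-5*15) = (-21/2 + 3*√5/2)*(-75) = 1575/2 - 225*√5/2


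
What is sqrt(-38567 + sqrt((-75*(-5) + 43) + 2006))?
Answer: sqrt(-38567 + 2*sqrt(606)) ≈ 196.26*I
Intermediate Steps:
sqrt(-38567 + sqrt((-75*(-5) + 43) + 2006)) = sqrt(-38567 + sqrt((375 + 43) + 2006)) = sqrt(-38567 + sqrt(418 + 2006)) = sqrt(-38567 + sqrt(2424)) = sqrt(-38567 + 2*sqrt(606))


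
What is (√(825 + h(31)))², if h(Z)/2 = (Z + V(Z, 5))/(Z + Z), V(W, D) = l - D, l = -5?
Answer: 25596/31 ≈ 825.68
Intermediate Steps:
V(W, D) = -5 - D
h(Z) = (-10 + Z)/Z (h(Z) = 2*((Z + (-5 - 1*5))/(Z + Z)) = 2*((Z + (-5 - 5))/((2*Z))) = 2*((Z - 10)*(1/(2*Z))) = 2*((-10 + Z)*(1/(2*Z))) = 2*((-10 + Z)/(2*Z)) = (-10 + Z)/Z)
(√(825 + h(31)))² = (√(825 + (-10 + 31)/31))² = (√(825 + (1/31)*21))² = (√(825 + 21/31))² = (√(25596/31))² = (18*√2449/31)² = 25596/31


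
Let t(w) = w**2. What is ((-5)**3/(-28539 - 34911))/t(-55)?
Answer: 1/1535490 ≈ 6.5126e-7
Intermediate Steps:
((-5)**3/(-28539 - 34911))/t(-55) = ((-5)**3/(-28539 - 34911))/((-55)**2) = -125/(-63450)/3025 = -125*(-1/63450)*(1/3025) = (5/2538)*(1/3025) = 1/1535490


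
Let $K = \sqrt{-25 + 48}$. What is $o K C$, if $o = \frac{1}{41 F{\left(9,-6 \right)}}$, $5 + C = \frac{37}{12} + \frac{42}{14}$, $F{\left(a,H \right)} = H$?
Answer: $- \frac{13 \sqrt{23}}{2952} \approx -0.02112$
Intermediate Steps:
$C = \frac{13}{12}$ ($C = -5 + \left(\frac{37}{12} + \frac{42}{14}\right) = -5 + \left(37 \cdot \frac{1}{12} + 42 \cdot \frac{1}{14}\right) = -5 + \left(\frac{37}{12} + 3\right) = -5 + \frac{73}{12} = \frac{13}{12} \approx 1.0833$)
$K = \sqrt{23} \approx 4.7958$
$o = - \frac{1}{246}$ ($o = \frac{1}{41 \left(-6\right)} = \frac{1}{41} \left(- \frac{1}{6}\right) = - \frac{1}{246} \approx -0.004065$)
$o K C = - \frac{\sqrt{23}}{246} \cdot \frac{13}{12} = - \frac{13 \sqrt{23}}{2952}$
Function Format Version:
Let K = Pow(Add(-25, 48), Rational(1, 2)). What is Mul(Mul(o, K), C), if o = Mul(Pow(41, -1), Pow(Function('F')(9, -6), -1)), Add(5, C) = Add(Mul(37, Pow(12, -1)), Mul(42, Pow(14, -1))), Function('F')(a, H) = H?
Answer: Mul(Rational(-13, 2952), Pow(23, Rational(1, 2))) ≈ -0.021120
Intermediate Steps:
C = Rational(13, 12) (C = Add(-5, Add(Mul(37, Pow(12, -1)), Mul(42, Pow(14, -1)))) = Add(-5, Add(Mul(37, Rational(1, 12)), Mul(42, Rational(1, 14)))) = Add(-5, Add(Rational(37, 12), 3)) = Add(-5, Rational(73, 12)) = Rational(13, 12) ≈ 1.0833)
K = Pow(23, Rational(1, 2)) ≈ 4.7958
o = Rational(-1, 246) (o = Mul(Pow(41, -1), Pow(-6, -1)) = Mul(Rational(1, 41), Rational(-1, 6)) = Rational(-1, 246) ≈ -0.0040650)
Mul(Mul(o, K), C) = Mul(Mul(Rational(-1, 246), Pow(23, Rational(1, 2))), Rational(13, 12)) = Mul(Rational(-13, 2952), Pow(23, Rational(1, 2)))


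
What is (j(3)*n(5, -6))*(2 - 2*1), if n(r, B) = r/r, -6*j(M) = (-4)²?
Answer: 0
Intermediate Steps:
j(M) = -8/3 (j(M) = -⅙*(-4)² = -⅙*16 = -8/3)
n(r, B) = 1
(j(3)*n(5, -6))*(2 - 2*1) = (-8/3*1)*(2 - 2*1) = -8*(2 - 2)/3 = -8/3*0 = 0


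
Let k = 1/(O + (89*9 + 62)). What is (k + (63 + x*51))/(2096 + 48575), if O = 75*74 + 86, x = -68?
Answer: -22129094/329310829 ≈ -0.067198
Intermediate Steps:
O = 5636 (O = 5550 + 86 = 5636)
k = 1/6499 (k = 1/(5636 + (89*9 + 62)) = 1/(5636 + (801 + 62)) = 1/(5636 + 863) = 1/6499 ≈ 0.00015387)
(k + (63 + x*51))/(2096 + 48575) = (1/6499 + (63 - 68*51))/(2096 + 48575) = (1/6499 + (63 - 3468))/50671 = (1/6499 - 3405)*(1/50671) = -22129094/6499*1/50671 = -22129094/329310829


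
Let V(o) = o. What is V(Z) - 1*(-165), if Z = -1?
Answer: 164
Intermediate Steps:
V(Z) - 1*(-165) = -1 - 1*(-165) = -1 + 165 = 164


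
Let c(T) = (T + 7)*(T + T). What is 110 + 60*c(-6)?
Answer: -610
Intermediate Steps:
c(T) = 2*T*(7 + T) (c(T) = (7 + T)*(2*T) = 2*T*(7 + T))
110 + 60*c(-6) = 110 + 60*(2*(-6)*(7 - 6)) = 110 + 60*(2*(-6)*1) = 110 + 60*(-12) = 110 - 720 = -610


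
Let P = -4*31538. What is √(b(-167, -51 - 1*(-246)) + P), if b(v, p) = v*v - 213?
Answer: 2*I*√24619 ≈ 313.81*I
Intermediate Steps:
b(v, p) = -213 + v² (b(v, p) = v² - 213 = -213 + v²)
P = -126152
√(b(-167, -51 - 1*(-246)) + P) = √((-213 + (-167)²) - 126152) = √((-213 + 27889) - 126152) = √(27676 - 126152) = √(-98476) = 2*I*√24619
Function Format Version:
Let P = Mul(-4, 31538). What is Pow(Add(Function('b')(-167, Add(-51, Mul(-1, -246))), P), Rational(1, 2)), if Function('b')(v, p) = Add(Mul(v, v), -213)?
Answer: Mul(2, I, Pow(24619, Rational(1, 2))) ≈ Mul(313.81, I)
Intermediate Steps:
Function('b')(v, p) = Add(-213, Pow(v, 2)) (Function('b')(v, p) = Add(Pow(v, 2), -213) = Add(-213, Pow(v, 2)))
P = -126152
Pow(Add(Function('b')(-167, Add(-51, Mul(-1, -246))), P), Rational(1, 2)) = Pow(Add(Add(-213, Pow(-167, 2)), -126152), Rational(1, 2)) = Pow(Add(Add(-213, 27889), -126152), Rational(1, 2)) = Pow(Add(27676, -126152), Rational(1, 2)) = Pow(-98476, Rational(1, 2)) = Mul(2, I, Pow(24619, Rational(1, 2)))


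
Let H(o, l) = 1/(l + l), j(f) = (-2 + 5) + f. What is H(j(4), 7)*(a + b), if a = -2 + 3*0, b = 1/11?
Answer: -3/22 ≈ -0.13636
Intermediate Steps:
j(f) = 3 + f
H(o, l) = 1/(2*l)
b = 1/11 ≈ 0.090909
a = -2 (a = -2 + 0 = -2)
H(j(4), 7)*(a + b) = ((½)/7)*(-2 + 1/11) = ((½)*(⅐))*(-21/11) = (1/14)*(-21/11) = -3/22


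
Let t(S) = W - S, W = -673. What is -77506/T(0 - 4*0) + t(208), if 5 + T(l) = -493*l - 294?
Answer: -14301/23 ≈ -621.78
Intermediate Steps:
t(S) = -673 - S
T(l) = -299 - 493*l (T(l) = -5 + (-493*l - 294) = -5 + (-294 - 493*l) = -299 - 493*l)
-77506/T(0 - 4*0) + t(208) = -77506/(-299 - 493*(0 - 4*0)) + (-673 - 1*208) = -77506/(-299 - 493*(0 + 0)) + (-673 - 208) = -77506/(-299 - 493*0) - 881 = -77506/(-299 + 0) - 881 = -77506/(-299) - 881 = -77506*(-1/299) - 881 = 5962/23 - 881 = -14301/23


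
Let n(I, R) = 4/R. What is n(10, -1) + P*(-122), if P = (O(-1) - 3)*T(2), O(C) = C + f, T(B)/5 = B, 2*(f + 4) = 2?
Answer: 8536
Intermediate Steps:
f = -3 (f = -4 + (½)*2 = -4 + 1 = -3)
T(B) = 5*B
n(I, R) = 4/R
O(C) = -3 + C (O(C) = C - 3 = -3 + C)
P = -70 (P = ((-3 - 1) - 3)*(5*2) = (-4 - 3)*10 = -7*10 = -70)
n(10, -1) + P*(-122) = 4/(-1) - 70*(-122) = 4*(-1) + 8540 = -4 + 8540 = 8536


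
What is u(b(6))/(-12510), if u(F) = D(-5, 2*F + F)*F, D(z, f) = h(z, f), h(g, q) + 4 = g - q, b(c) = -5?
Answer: 1/417 ≈ 0.0023981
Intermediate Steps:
h(g, q) = -4 + g - q (h(g, q) = -4 + (g - q) = -4 + g - q)
D(z, f) = -4 + z - f
u(F) = F*(-9 - 3*F) (u(F) = (-4 - 5 - (2*F + F))*F = (-4 - 5 - 3*F)*F = (-9 - 3*F)*F = F*(-9 - 3*F))
u(b(6))/(-12510) = -3*(-5)*(3 - 5)/(-12510) = -3*(-5)*(-2)*(-1/12510) = -30*(-1/12510) = 1/417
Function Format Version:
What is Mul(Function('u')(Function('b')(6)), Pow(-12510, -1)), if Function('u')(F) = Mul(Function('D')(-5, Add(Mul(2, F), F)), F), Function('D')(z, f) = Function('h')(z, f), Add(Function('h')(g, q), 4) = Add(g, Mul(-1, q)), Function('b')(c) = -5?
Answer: Rational(1, 417) ≈ 0.0023981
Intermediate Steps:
Function('h')(g, q) = Add(-4, g, Mul(-1, q)) (Function('h')(g, q) = Add(-4, Add(g, Mul(-1, q))) = Add(-4, g, Mul(-1, q)))
Function('D')(z, f) = Add(-4, z, Mul(-1, f))
Function('u')(F) = Mul(F, Add(-9, Mul(-3, F))) (Function('u')(F) = Mul(Add(-4, -5, Mul(-1, Add(Mul(2, F), F))), F) = Mul(Add(-4, -5, Mul(-1, Mul(3, F))), F) = Mul(Add(-4, -5, Mul(-3, F)), F) = Mul(Add(-9, Mul(-3, F)), F) = Mul(F, Add(-9, Mul(-3, F))))
Mul(Function('u')(Function('b')(6)), Pow(-12510, -1)) = Mul(Mul(-3, -5, Add(3, -5)), Pow(-12510, -1)) = Mul(Mul(-3, -5, -2), Rational(-1, 12510)) = Mul(-30, Rational(-1, 12510)) = Rational(1, 417)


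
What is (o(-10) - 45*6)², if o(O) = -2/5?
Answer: 1827904/25 ≈ 73116.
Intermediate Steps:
o(O) = -⅖ (o(O) = -2*⅕ = -⅖)
(o(-10) - 45*6)² = (-⅖ - 45*6)² = (-⅖ - 270)² = (-1352/5)² = 1827904/25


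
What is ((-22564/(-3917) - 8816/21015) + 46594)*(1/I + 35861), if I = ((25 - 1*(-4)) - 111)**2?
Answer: 30831282374584749739/18449704554 ≈ 1.6711e+9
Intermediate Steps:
I = 6724 (I = ((25 + 4) - 111)**2 = (29 - 111)**2 = (-82)**2 = 6724)
((-22564/(-3917) - 8816/21015) + 46594)*(1/I + 35861) = ((-22564/(-3917) - 8816/21015) + 46594)*(1/6724 + 35861) = ((-22564*(-1/3917) - 8816*1/21015) + 46594)*(1/6724 + 35861) = ((22564/3917 - 8816/21015) + 46594)*(241129365/6724) = (439650188/82315755 + 46594)*(241129365/6724) = (3835859938658/82315755)*(241129365/6724) = 30831282374584749739/18449704554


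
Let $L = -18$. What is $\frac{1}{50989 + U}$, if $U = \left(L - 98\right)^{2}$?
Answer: $\frac{1}{64445} \approx 1.5517 \cdot 10^{-5}$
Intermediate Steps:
$U = 13456$ ($U = \left(-18 - 98\right)^{2} = \left(-116\right)^{2} = 13456$)
$\frac{1}{50989 + U} = \frac{1}{50989 + 13456} = \frac{1}{64445}$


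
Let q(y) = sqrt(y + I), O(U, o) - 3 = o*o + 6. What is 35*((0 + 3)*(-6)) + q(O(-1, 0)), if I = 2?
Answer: -630 + sqrt(11) ≈ -626.68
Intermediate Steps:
O(U, o) = 9 + o**2 (O(U, o) = 3 + (o*o + 6) = 3 + (o**2 + 6) = 3 + (6 + o**2) = 9 + o**2)
q(y) = sqrt(2 + y) (q(y) = sqrt(y + 2) = sqrt(2 + y))
35*((0 + 3)*(-6)) + q(O(-1, 0)) = 35*((0 + 3)*(-6)) + sqrt(2 + (9 + 0**2)) = 35*(3*(-6)) + sqrt(2 + (9 + 0)) = 35*(-18) + sqrt(2 + 9) = -630 + sqrt(11)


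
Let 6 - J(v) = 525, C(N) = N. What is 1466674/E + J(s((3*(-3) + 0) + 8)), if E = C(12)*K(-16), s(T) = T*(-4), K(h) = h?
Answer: -783161/96 ≈ -8157.9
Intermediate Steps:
s(T) = -4*T
E = -192 (E = 12*(-16) = -192)
J(v) = -519 (J(v) = 6 - 1*525 = 6 - 525 = -519)
1466674/E + J(s((3*(-3) + 0) + 8)) = 1466674/(-192) - 519 = 1466674*(-1/192) - 519 = -733337/96 - 519 = -783161/96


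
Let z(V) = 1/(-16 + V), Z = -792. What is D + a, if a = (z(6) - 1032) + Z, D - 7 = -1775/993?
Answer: -18061553/9930 ≈ -1818.9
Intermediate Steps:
D = 5176/993 (D = 7 - 1775/993 = 5176/993 ≈ 5.2125)
a = -18241/10 (a = (1/(-16 + 6) - 1032) - 792 = (1/(-10) - 1032) - 792 = (-⅒ - 1032) - 792 = -10321/10 - 792 = -18241/10 ≈ -1824.1)
D + a = 5176/993 - 18241/10 = -18061553/9930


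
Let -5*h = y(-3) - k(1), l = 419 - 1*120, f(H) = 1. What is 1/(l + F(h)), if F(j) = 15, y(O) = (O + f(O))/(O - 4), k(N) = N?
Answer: 1/314 ≈ 0.0031847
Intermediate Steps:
y(O) = (1 + O)/(-4 + O) (y(O) = (O + 1)/(O - 4) = (1 + O)/(-4 + O))
l = 299 (l = 419 - 120 = 299)
h = 1/7 (h = -((1 - 3)/(-4 - 3) - 1*1)/5 = -(-2/(-7) - 1)/5 = -(-1/7*(-2) - 1)/5 = -(2/7 - 1)/5 = -1/5*(-5/7) = 1/7 ≈ 0.14286)
1/(l + F(h)) = 1/(299 + 15) = 1/314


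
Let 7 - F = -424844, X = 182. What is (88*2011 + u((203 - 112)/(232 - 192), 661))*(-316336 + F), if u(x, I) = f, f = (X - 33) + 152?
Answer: 19236345535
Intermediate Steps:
F = 424851 (F = 7 - 1*(-424844) = 7 + 424844 = 424851)
f = 301 (f = (182 - 33) + 152 = 149 + 152 = 301)
u(x, I) = 301
(88*2011 + u((203 - 112)/(232 - 192), 661))*(-316336 + F) = (88*2011 + 301)*(-316336 + 424851) = (176968 + 301)*108515 = 177269*108515 = 19236345535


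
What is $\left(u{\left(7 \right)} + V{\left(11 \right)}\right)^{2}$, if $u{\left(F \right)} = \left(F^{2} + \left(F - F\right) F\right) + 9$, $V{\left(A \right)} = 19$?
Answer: $5929$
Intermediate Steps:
$u{\left(F \right)} = 9 + F^{2}$ ($u{\left(F \right)} = \left(F^{2} + 0 F\right) + 9 = \left(F^{2} + 0\right) + 9 = F^{2} + 9 = 9 + F^{2}$)
$\left(u{\left(7 \right)} + V{\left(11 \right)}\right)^{2} = \left(\left(9 + 7^{2}\right) + 19\right)^{2} = \left(\left(9 + 49\right) + 19\right)^{2} = \left(58 + 19\right)^{2} = 77^{2} = 5929$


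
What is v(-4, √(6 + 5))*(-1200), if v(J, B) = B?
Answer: -1200*√11 ≈ -3979.9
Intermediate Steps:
v(-4, √(6 + 5))*(-1200) = √(6 + 5)*(-1200) = √11*(-1200) = -1200*√11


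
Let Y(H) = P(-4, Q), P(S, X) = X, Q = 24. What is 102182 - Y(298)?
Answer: 102158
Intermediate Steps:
Y(H) = 24
102182 - Y(298) = 102182 - 1*24 = 102182 - 24 = 102158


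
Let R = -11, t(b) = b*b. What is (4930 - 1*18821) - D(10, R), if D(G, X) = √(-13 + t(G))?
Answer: -13891 - √87 ≈ -13900.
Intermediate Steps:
t(b) = b²
D(G, X) = √(-13 + G²)
(4930 - 1*18821) - D(10, R) = (4930 - 1*18821) - √(-13 + 10²) = (4930 - 18821) - √(-13 + 100) = -13891 - √87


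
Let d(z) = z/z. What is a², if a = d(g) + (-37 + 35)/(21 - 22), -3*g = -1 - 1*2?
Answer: 9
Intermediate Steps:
g = 1 (g = -(-1 - 1*2)/3 = -(-1 - 2)/3 = -⅓*(-3) = 1)
d(z) = 1
a = 3 (a = 1 + (-37 + 35)/(21 - 22) = 1 - 2/(-1) = 1 - 2*(-1) = 1 + 2 = 3)
a² = 3² = 9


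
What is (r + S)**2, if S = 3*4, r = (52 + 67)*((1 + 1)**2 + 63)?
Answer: 63760225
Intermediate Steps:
r = 7973 (r = 119*(2**2 + 63) = 119*(4 + 63) = 119*67 = 7973)
S = 12
(r + S)**2 = (7973 + 12)**2 = 7985**2 = 63760225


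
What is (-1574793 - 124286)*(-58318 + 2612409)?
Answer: -4339602382189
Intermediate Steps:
(-1574793 - 124286)*(-58318 + 2612409) = -1699079*2554091 = -4339602382189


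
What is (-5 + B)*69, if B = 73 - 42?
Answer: 1794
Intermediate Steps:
B = 31
(-5 + B)*69 = (-5 + 31)*69 = 26*69 = 1794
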